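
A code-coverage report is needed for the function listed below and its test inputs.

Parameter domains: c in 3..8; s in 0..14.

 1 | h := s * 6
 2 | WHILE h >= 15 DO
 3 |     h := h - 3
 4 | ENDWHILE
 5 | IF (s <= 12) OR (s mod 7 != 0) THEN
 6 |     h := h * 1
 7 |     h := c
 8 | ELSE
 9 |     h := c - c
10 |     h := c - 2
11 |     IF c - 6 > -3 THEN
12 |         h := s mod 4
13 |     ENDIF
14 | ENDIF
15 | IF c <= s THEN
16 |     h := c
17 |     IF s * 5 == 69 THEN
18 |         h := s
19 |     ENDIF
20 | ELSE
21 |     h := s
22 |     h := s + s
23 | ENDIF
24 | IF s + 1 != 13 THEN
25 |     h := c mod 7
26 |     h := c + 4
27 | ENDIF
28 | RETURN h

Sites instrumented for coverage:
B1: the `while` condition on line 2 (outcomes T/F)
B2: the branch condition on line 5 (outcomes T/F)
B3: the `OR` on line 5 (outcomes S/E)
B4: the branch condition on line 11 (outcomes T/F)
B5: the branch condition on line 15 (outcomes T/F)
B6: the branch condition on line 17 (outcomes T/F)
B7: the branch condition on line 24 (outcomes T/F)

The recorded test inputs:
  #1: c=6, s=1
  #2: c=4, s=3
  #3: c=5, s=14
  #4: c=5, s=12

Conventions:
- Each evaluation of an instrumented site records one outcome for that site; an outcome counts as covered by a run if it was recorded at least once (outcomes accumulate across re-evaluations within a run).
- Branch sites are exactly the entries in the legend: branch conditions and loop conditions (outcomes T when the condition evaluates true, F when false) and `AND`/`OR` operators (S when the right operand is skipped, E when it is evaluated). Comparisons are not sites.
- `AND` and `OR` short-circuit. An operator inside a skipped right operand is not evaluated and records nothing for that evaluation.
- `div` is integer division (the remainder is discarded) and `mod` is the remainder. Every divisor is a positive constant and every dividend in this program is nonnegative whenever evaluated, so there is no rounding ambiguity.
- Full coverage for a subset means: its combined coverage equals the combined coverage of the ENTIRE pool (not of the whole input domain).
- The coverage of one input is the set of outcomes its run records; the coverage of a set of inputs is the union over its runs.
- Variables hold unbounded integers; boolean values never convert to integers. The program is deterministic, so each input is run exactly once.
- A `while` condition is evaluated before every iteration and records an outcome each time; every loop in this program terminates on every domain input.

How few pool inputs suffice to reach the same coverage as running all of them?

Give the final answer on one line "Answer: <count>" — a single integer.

#1 (c=6, s=1) -> B1->F, B3->S, B2->T, B5->F, B7->T; covered: B1=F, B2=T, B3=S, B5=F, B7=T
#2 (c=4, s=3) -> B1->T, B1->T, B1->F, B3->S, B2->T, B5->F, B7->T; covered: B1=T, B1=F, B2=T, B3=S, B5=F, B7=T
#3 (c=5, s=14) -> B1->T, B1->T, B1->T, B1->T, B1->T, B1->T, B1->T, B1->T, B1->T, B1->T, B1->T, B1->T, B1->T, B1->T, ...; covered: B1=T, B1=F, B2=F, B3=E, B4=T, B5=T, B6=F, B7=T
#4 (c=5, s=12) -> B1->T, B1->T, B1->T, B1->T, B1->T, B1->T, B1->T, B1->T, B1->T, B1->T, B1->T, B1->T, B1->T, B1->T, ...; covered: B1=T, B1=F, B2=T, B3=S, B5=T, B6=F, B7=F
together the pool reaches 12 outcomes: B1=T, B1=F, B2=T, B2=F, B3=S, B3=E, B4=T, B5=T, B5=F, B6=F, B7=T, B7=F
every size-1 subset falls short of the 12 outcomes (best: 8/12)
every size-2 subset falls short of the 12 outcomes (best: 11/12)
inputs {1, 3, 4} (size 3) cover everything; no size-3 subset with a lexicographically smaller index list covers all 12

Answer: 3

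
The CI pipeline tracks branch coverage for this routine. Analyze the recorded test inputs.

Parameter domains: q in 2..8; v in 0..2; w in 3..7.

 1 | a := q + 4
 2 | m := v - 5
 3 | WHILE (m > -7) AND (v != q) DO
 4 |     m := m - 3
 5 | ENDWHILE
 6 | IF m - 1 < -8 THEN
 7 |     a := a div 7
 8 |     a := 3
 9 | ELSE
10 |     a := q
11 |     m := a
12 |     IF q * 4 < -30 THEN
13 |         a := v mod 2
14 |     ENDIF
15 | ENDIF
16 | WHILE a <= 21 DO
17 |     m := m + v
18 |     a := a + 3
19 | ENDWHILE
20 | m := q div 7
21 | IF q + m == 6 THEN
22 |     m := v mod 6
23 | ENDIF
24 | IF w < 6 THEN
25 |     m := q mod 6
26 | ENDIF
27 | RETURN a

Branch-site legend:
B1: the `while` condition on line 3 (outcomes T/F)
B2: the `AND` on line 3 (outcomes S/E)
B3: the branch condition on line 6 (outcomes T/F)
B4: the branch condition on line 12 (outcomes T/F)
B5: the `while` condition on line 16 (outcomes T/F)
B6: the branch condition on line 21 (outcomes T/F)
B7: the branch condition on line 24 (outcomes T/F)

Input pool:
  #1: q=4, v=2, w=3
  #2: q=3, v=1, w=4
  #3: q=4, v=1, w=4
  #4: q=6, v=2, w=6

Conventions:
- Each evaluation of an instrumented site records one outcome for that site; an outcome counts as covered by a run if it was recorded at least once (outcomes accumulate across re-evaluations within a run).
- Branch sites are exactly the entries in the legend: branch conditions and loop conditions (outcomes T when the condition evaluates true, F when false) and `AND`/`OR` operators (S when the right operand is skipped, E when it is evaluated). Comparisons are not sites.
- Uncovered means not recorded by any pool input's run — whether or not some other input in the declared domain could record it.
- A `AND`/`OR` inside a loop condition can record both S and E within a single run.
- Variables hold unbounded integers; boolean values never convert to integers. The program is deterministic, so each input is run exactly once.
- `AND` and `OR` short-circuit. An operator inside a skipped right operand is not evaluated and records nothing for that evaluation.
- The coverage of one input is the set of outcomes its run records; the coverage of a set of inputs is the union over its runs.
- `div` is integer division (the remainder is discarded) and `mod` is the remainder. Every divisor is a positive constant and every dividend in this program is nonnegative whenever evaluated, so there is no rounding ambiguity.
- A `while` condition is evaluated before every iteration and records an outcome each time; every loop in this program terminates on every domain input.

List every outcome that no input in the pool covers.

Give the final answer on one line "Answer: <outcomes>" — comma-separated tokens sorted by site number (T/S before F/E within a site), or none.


#1 (q=4, v=2, w=3) -> B2->E, B1->T, B2->E, B1->T, B2->S, B1->F, B3->T, B5->T, B5->T, B5->T, B5->T, B5->T, B5->T, B5->T, ...; covered: B1=T, B1=F, B2=S, B2=E, B3=T, B5=T, B5=F, B6=F, B7=T
#2 (q=3, v=1, w=4) -> B2->E, B1->T, B2->S, B1->F, B3->F, B4->F, B5->T, B5->T, B5->T, B5->T, B5->T, B5->T, B5->T, B5->F, ...; covered: B1=T, B1=F, B2=S, B2=E, B3=F, B4=F, B5=T, B5=F, B6=F, B7=T
#3 (q=4, v=1, w=4) -> B2->E, B1->T, B2->S, B1->F, B3->F, B4->F, B5->T, B5->T, B5->T, B5->T, B5->T, B5->T, B5->F, B6->F, ...; covered: B1=T, B1=F, B2=S, B2=E, B3=F, B4=F, B5=T, B5=F, B6=F, B7=T
#4 (q=6, v=2, w=6) -> B2->E, B1->T, B2->E, B1->T, B2->S, B1->F, B3->T, B5->T, B5->T, B5->T, B5->T, B5->T, B5->T, B5->T, ...; covered: B1=T, B1=F, B2=S, B2=E, B3=T, B5=T, B5=F, B6=T, B7=F
union over the pool: B1=T, B1=F, B2=S, B2=E, B3=T, B3=F, B4=F, B5=T, B5=F, B6=T, B6=F, B7=T, B7=F
uncovered (1 of 14): B4=T
Answer: B4=T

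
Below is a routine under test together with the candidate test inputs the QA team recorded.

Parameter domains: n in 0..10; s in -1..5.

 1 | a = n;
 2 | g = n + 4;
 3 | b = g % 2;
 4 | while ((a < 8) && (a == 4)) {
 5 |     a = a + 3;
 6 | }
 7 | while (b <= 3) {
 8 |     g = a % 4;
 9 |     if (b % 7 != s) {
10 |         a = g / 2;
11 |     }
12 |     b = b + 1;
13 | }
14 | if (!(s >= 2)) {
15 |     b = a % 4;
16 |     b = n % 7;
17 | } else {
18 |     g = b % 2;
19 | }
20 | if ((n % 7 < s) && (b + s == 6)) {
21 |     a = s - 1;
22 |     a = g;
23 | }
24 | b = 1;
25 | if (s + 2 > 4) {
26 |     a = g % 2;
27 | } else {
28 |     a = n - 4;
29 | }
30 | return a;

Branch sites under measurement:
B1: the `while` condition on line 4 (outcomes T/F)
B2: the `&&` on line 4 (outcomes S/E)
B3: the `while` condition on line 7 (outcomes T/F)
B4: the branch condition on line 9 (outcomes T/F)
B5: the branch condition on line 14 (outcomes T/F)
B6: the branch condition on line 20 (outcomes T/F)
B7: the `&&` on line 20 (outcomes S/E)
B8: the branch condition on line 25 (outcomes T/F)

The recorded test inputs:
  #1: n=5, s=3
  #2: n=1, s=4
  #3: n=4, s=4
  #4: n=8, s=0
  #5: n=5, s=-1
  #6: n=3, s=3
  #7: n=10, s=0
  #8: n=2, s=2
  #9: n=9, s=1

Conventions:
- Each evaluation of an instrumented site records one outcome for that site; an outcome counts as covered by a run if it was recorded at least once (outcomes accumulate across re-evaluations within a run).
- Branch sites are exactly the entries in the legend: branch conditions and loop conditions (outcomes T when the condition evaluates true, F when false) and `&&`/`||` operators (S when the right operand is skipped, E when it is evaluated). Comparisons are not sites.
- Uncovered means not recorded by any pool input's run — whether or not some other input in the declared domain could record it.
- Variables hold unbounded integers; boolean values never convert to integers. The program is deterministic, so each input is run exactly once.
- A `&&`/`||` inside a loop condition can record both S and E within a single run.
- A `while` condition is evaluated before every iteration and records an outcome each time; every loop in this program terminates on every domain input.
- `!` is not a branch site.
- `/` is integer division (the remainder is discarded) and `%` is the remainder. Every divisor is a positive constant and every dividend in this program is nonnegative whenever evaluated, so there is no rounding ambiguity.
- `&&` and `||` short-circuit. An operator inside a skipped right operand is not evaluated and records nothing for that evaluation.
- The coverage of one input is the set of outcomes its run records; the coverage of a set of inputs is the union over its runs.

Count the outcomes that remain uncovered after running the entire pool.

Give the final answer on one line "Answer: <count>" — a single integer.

input #1, n=5, s=3: events B2->E, B1->F, B3->T, B4->T, B3->T, B4->T, B3->T, B4->F, B3->F, B5->F, B7->S, B6->F, B8->T; outcomes B1=F, B2=E, B3=T, B3=F, B4=T, B4=F, B5=F, B6=F, B7=S, B8=T
input #2, n=1, s=4: events B2->E, B1->F, B3->T, B4->T, B3->T, B4->T, B3->T, B4->T, B3->F, B5->F, B7->E, B6->F, B8->T; outcomes B1=F, B2=E, B3=T, B3=F, B4=T, B5=F, B6=F, B7=E, B8=T
input #3, n=4, s=4: events B2->E, B1->T, B2->E, B1->F, B3->T, B4->T, B3->T, B4->T, B3->T, B4->T, B3->T, B4->T, B3->F, B5->F, ...; outcomes B1=T, B1=F, B2=E, B3=T, B3=F, B4=T, B5=F, B6=F, B7=S, B8=T
input #4, n=8, s=0: events B2->S, B1->F, B3->T, B4->F, B3->T, B4->T, B3->T, B4->T, B3->T, B4->T, B3->F, B5->T, B7->S, B6->F, ...; outcomes B1=F, B2=S, B3=T, B3=F, B4=T, B4=F, B5=T, B6=F, B7=S, B8=F
input #5, n=5, s=-1: events B2->E, B1->F, B3->T, B4->T, B3->T, B4->T, B3->T, B4->T, B3->F, B5->T, B7->S, B6->F, B8->F; outcomes B1=F, B2=E, B3=T, B3=F, B4=T, B5=T, B6=F, B7=S, B8=F
input #6, n=3, s=3: events B2->E, B1->F, B3->T, B4->T, B3->T, B4->T, B3->T, B4->F, B3->F, B5->F, B7->S, B6->F, B8->T; outcomes B1=F, B2=E, B3=T, B3=F, B4=T, B4=F, B5=F, B6=F, B7=S, B8=T
input #7, n=10, s=0: events B2->S, B1->F, B3->T, B4->F, B3->T, B4->T, B3->T, B4->T, B3->T, B4->T, B3->F, B5->T, B7->S, B6->F, ...; outcomes B1=F, B2=S, B3=T, B3=F, B4=T, B4=F, B5=T, B6=F, B7=S, B8=F
input #8, n=2, s=2: events B2->E, B1->F, B3->T, B4->T, B3->T, B4->T, B3->T, B4->F, B3->T, B4->T, B3->F, B5->F, B7->S, B6->F, ...; outcomes B1=F, B2=E, B3=T, B3=F, B4=T, B4=F, B5=F, B6=F, B7=S, B8=F
input #9, n=9, s=1: events B2->S, B1->F, B3->T, B4->F, B3->T, B4->T, B3->T, B4->T, B3->F, B5->T, B7->S, B6->F, B8->F; outcomes B1=F, B2=S, B3=T, B3=F, B4=T, B4=F, B5=T, B6=F, B7=S, B8=F
union over the pool: B1=T, B1=F, B2=S, B2=E, B3=T, B3=F, B4=T, B4=F, B5=T, B5=F, B6=F, B7=S, B7=E, B8=T, B8=F
uncovered (1 of 16): B6=T

Answer: 1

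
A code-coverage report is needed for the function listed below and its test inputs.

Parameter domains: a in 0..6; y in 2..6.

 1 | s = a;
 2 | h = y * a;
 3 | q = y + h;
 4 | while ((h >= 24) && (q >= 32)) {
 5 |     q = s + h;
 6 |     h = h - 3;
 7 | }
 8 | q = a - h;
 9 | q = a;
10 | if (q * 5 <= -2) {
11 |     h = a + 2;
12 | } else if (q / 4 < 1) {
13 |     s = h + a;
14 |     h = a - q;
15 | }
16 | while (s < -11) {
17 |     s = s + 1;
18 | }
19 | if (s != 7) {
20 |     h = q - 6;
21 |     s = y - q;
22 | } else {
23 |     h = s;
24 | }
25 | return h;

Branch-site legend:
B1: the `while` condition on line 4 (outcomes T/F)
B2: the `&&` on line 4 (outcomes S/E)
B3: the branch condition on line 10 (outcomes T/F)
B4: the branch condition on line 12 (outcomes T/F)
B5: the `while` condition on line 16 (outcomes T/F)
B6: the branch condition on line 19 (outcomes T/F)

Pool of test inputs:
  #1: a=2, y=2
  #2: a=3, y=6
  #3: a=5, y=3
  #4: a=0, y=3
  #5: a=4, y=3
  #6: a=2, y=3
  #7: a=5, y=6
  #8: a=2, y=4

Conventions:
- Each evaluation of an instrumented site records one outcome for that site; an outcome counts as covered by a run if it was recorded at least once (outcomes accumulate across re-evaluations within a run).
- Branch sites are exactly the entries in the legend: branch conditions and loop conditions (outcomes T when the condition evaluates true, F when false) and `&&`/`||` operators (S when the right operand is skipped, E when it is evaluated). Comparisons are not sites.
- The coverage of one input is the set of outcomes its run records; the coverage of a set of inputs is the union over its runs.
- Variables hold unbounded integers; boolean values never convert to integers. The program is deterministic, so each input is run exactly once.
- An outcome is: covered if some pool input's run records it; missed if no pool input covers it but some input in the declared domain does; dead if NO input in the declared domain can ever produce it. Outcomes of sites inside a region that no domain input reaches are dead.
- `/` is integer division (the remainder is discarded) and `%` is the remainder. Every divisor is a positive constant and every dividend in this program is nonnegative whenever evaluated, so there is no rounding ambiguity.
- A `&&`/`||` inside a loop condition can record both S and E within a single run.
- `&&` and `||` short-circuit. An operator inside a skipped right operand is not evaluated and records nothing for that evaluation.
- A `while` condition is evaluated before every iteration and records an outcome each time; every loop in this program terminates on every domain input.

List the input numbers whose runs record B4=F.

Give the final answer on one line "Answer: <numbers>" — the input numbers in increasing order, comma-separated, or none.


input #1 (a=2, y=2): misses B4=F
input #2 (a=3, y=6): misses B4=F
input #3 (a=5, y=3): covers B4=F
input #4 (a=0, y=3): misses B4=F
input #5 (a=4, y=3): covers B4=F
input #6 (a=2, y=3): misses B4=F
input #7 (a=5, y=6): covers B4=F
input #8 (a=2, y=4): misses B4=F
Answer: 3, 5, 7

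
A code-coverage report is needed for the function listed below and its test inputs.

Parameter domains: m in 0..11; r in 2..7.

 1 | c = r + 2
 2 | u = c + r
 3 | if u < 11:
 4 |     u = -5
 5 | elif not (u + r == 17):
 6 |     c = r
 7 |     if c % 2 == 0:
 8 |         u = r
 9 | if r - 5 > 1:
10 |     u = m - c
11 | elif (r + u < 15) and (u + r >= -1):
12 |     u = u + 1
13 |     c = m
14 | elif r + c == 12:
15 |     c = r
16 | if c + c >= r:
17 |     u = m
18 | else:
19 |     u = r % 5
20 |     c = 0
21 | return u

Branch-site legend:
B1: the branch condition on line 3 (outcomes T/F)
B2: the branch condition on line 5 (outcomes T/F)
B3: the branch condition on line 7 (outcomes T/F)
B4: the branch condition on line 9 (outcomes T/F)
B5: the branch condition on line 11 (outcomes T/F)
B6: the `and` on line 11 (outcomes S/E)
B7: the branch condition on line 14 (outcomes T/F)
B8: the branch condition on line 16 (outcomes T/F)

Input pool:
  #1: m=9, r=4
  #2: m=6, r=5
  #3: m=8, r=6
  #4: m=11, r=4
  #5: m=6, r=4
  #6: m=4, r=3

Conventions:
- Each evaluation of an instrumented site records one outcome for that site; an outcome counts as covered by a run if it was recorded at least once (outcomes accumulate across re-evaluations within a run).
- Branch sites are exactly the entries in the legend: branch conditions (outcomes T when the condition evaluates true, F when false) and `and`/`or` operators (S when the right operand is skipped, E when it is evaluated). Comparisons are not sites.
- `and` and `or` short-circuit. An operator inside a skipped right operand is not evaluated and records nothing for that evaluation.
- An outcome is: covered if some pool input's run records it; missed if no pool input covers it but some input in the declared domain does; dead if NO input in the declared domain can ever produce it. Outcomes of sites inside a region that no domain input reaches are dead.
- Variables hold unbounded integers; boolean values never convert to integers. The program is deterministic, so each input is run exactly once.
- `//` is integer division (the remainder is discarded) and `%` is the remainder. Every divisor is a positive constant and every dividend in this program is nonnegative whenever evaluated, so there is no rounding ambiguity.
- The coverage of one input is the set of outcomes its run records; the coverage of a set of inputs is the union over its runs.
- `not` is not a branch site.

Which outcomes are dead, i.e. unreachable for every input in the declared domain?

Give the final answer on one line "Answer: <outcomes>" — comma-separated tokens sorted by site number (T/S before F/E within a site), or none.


checking every outcome against all 72 domain inputs:
  reachable outcomes have witnesses, e.g. B1=T (e.g. m=0, r=2), B1=F (e.g. m=0, r=5), B2=T (e.g. m=0, r=6), B2=F (e.g. m=0, r=5)
Answer: none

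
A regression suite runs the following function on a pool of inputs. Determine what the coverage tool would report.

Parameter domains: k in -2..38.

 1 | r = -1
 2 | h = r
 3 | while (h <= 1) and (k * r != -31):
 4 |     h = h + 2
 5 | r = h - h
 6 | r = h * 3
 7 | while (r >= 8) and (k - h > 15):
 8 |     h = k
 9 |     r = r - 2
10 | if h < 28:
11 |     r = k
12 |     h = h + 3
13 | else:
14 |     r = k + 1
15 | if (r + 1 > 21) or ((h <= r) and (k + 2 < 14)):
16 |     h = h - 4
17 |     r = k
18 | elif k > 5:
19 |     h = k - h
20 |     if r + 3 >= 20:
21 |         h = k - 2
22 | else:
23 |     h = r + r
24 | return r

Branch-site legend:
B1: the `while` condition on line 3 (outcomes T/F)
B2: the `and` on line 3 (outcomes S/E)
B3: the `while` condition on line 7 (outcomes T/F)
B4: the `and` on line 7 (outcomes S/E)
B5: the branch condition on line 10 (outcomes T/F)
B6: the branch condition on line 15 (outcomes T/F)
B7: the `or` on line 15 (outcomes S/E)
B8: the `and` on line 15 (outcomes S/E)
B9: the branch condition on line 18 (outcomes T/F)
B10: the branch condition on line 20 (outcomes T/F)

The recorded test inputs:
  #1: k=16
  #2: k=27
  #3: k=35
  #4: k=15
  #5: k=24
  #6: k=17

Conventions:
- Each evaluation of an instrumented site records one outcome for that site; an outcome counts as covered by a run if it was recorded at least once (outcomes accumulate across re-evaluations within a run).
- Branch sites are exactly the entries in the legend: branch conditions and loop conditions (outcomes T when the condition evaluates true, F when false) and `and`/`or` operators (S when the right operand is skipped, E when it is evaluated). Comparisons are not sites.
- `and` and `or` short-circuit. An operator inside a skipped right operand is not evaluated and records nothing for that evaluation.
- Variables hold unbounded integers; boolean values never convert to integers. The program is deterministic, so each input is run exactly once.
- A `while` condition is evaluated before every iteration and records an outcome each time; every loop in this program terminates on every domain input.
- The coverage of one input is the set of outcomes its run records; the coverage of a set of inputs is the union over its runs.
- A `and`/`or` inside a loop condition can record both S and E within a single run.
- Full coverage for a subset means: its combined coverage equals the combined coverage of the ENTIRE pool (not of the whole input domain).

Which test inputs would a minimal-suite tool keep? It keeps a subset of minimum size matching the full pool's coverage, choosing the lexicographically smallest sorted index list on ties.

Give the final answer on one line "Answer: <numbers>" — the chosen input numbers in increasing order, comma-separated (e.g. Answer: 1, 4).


#1 (k=16) -> covered: B1=T, B1=F, B2=S, B2=E, B3=F, B4=E, B5=T, B6=F, B7=E, B8=E, B9=T, B10=F
#2 (k=27) -> covered: B1=T, B1=F, B2=S, B2=E, B3=T, B3=F, B4=S, B4=E, B5=T, B6=T, B7=S
#3 (k=35) -> covered: B1=T, B1=F, B2=S, B2=E, B3=T, B3=F, B4=S, B4=E, B5=F, B6=T, B7=S
#4 (k=15) -> covered: B1=T, B1=F, B2=S, B2=E, B3=F, B4=E, B5=T, B6=F, B7=E, B8=E, B9=T, B10=F
#5 (k=24) -> covered: B1=T, B1=F, B2=S, B2=E, B3=T, B3=F, B4=S, B4=E, B5=T, B6=T, B7=S
#6 (k=17) -> covered: B1=T, B1=F, B2=S, B2=E, B3=F, B4=E, B5=T, B6=F, B7=E, B8=E, B9=T, B10=T
pool-wide coverage (18 outcomes): B1=T, B1=F, B2=S, B2=E, B3=T, B3=F, B4=S, B4=E, B5=T, B5=F, B6=T, B6=F, B7=S, B7=E, B8=E, B9=T, B10=T, B10=F
size 1 is not enough: best union over all size-1 subsets is 12/18
size 2 is not enough: best union over all size-2 subsets is 17/18
at size 3, {1, 3, 6} reaches all 18 outcomes; every lexicographically earlier size-3 subset fails
Answer: 1, 3, 6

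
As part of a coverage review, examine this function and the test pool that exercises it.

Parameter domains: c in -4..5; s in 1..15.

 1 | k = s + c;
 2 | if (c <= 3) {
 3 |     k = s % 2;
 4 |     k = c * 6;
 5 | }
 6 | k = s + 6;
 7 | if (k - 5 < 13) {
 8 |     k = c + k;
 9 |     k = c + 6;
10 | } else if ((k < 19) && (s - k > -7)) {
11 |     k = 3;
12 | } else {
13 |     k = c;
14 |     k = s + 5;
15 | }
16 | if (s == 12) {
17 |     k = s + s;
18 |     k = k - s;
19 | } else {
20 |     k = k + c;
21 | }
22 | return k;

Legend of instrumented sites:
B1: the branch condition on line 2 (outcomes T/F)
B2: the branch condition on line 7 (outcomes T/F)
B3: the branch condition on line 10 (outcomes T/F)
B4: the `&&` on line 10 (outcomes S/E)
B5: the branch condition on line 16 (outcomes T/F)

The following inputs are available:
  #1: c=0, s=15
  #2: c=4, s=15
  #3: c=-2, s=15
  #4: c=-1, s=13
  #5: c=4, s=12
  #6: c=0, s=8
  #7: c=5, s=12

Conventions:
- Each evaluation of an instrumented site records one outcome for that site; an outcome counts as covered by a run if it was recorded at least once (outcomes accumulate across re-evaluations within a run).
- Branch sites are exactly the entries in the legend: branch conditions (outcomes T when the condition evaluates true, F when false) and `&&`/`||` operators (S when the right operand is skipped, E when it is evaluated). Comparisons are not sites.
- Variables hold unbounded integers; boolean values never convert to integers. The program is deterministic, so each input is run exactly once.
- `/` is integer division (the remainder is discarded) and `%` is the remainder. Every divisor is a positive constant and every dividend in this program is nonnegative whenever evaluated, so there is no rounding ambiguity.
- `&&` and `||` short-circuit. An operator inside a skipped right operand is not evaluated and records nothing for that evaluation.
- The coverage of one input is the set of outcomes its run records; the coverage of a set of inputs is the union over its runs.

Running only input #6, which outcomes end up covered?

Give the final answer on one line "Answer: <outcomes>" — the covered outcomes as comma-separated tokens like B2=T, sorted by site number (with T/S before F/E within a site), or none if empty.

Tracing the run of input #6 (c=0, s=8):
  B1->T, B2->T, B5->F
distinct outcomes covered: B1=T, B2=T, B5=F

Answer: B1=T, B2=T, B5=F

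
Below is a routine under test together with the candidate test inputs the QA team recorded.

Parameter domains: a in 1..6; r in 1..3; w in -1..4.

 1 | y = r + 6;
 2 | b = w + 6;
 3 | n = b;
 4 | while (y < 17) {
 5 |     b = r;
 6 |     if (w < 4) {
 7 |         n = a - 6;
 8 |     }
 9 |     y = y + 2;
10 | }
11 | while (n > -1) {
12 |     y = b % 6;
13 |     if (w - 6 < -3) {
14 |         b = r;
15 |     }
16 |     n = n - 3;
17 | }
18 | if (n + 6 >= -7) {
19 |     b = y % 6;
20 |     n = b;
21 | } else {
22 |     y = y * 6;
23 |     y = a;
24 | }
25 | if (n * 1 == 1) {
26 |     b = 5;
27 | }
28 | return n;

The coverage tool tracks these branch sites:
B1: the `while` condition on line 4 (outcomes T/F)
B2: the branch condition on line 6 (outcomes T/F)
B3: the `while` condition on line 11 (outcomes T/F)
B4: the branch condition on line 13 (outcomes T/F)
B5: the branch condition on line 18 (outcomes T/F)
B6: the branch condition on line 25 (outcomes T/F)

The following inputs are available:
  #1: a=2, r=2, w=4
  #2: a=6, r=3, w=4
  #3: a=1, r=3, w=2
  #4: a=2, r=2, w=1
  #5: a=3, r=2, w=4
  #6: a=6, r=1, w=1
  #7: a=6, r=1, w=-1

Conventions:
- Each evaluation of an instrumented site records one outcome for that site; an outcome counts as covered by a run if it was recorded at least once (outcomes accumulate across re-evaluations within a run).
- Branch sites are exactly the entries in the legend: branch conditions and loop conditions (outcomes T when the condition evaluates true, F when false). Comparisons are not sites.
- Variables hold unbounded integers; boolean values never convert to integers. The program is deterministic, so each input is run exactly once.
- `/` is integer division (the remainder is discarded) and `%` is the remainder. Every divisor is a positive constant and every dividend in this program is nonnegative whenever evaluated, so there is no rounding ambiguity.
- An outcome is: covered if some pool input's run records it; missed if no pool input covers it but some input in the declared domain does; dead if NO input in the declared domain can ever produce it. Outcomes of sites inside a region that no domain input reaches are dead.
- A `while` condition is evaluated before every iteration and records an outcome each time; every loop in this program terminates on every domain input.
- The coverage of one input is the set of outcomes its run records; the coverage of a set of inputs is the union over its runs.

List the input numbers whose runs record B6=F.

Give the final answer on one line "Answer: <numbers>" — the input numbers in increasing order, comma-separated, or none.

input #1 (a=2, r=2, w=4): covers B6=F
input #2 (a=6, r=3, w=4): covers B6=F
input #3 (a=1, r=3, w=2): covers B6=F
input #4 (a=2, r=2, w=1): covers B6=F
input #5 (a=3, r=2, w=4): covers B6=F
input #6 (a=6, r=1, w=1): misses B6=F
input #7 (a=6, r=1, w=-1): misses B6=F

Answer: 1, 2, 3, 4, 5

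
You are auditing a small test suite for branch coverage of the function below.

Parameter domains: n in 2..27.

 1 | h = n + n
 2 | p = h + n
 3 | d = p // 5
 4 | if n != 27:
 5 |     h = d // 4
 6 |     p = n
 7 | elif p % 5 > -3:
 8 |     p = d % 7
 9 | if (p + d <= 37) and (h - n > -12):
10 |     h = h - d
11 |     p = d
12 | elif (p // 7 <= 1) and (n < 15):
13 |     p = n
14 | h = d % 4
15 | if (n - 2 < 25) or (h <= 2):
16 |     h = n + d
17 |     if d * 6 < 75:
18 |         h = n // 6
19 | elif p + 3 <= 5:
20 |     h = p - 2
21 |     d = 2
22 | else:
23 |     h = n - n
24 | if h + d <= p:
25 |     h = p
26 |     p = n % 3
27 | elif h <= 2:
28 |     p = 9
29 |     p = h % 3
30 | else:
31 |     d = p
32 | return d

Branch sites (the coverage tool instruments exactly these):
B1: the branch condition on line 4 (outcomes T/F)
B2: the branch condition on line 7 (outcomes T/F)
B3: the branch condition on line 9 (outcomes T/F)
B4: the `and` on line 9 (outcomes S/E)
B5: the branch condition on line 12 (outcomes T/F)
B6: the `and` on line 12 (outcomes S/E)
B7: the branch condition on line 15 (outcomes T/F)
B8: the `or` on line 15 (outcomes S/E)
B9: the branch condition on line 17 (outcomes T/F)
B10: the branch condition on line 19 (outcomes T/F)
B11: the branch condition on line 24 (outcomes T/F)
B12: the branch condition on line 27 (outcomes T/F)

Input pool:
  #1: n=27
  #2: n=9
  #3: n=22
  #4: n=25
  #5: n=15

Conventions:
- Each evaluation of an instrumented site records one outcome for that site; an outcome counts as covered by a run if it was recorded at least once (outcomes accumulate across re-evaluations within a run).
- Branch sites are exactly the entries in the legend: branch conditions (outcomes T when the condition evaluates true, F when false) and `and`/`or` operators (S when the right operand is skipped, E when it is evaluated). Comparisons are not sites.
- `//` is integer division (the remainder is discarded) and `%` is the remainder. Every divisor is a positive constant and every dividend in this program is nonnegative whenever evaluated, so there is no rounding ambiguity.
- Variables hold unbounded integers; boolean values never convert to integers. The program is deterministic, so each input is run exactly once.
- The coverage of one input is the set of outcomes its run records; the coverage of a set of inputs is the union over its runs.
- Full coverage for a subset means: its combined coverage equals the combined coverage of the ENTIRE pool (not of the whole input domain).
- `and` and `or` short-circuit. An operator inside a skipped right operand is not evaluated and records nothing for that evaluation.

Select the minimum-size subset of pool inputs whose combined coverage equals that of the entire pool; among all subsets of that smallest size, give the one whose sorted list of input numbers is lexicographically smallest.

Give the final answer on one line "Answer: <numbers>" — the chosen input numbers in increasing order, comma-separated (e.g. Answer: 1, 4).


run #1 (n=27) records B1=F, B2=T, B3=T, B4=E, B7=T, B8=E, B9=F, B11=F, B12=F
run #2 (n=9) records B1=T, B3=T, B4=E, B7=T, B8=S, B9=T, B11=F, B12=T
run #3 (n=22) records B1=T, B3=F, B4=E, B5=F, B6=S, B7=T, B8=S, B9=F, B11=F, B12=F
run #4 (n=25) records B1=T, B3=F, B4=S, B5=F, B6=S, B7=T, B8=S, B9=F, B11=F, B12=F
run #5 (n=15) records B1=T, B3=F, B4=E, B5=F, B6=S, B7=T, B8=S, B9=T, B11=T
union over all inputs: B1=T, B1=F, B2=T, B3=T, B3=F, B4=S, B4=E, B5=F, B6=S, B7=T, B8=S, B8=E, B9=T, B9=F, B11=T, B11=F, B12=T, B12=F (18 outcomes)
checked all size-1 subsets: none covers 18 outcomes (max 10/18)
checked all size-2 subsets: none covers 18 outcomes (max 16/18)
checked all size-3 subsets: none covers 18 outcomes (max 17/18)
the canonical winner is {1, 2, 4, 5}: size 4, full 18-outcome coverage, earliest index list among size-4 covers
Answer: 1, 2, 4, 5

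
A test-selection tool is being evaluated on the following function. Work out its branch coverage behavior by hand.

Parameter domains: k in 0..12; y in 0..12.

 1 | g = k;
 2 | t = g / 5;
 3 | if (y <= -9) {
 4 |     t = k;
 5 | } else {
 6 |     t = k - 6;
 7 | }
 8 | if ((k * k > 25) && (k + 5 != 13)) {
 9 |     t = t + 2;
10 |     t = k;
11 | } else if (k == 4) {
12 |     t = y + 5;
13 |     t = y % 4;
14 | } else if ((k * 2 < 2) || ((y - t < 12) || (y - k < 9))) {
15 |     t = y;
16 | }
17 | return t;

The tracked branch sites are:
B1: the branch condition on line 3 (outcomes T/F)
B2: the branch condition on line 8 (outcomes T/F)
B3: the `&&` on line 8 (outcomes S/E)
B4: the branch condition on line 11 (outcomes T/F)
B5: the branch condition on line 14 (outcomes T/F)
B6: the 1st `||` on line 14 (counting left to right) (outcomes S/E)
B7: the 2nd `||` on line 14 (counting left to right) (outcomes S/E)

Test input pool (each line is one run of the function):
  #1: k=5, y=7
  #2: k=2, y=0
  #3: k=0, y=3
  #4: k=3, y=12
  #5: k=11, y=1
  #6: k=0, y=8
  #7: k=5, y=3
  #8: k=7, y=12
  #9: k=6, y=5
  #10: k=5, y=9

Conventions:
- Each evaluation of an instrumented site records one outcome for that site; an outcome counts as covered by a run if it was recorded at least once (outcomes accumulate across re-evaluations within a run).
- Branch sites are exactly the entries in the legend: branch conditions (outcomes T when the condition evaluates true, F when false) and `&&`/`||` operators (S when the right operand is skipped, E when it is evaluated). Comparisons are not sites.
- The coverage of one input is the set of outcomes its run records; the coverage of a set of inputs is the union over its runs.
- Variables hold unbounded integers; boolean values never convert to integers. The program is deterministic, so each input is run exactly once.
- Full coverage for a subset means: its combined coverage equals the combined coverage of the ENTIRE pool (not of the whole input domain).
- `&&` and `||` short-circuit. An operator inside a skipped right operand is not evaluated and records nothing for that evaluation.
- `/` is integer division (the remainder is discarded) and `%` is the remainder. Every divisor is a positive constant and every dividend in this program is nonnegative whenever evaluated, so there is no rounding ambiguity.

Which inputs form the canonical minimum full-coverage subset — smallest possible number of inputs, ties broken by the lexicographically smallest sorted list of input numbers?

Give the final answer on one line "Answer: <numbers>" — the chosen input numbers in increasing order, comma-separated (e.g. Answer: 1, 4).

run #1 (k=5, y=7) records B1=F, B2=F, B3=S, B4=F, B5=T, B6=E, B7=S
run #2 (k=2, y=0) records B1=F, B2=F, B3=S, B4=F, B5=T, B6=E, B7=S
run #3 (k=0, y=3) records B1=F, B2=F, B3=S, B4=F, B5=T, B6=S
run #4 (k=3, y=12) records B1=F, B2=F, B3=S, B4=F, B5=F, B6=E, B7=E
run #5 (k=11, y=1) records B1=F, B2=T, B3=E
run #6 (k=0, y=8) records B1=F, B2=F, B3=S, B4=F, B5=T, B6=S
run #7 (k=5, y=3) records B1=F, B2=F, B3=S, B4=F, B5=T, B6=E, B7=S
run #8 (k=7, y=12) records B1=F, B2=T, B3=E
run #9 (k=6, y=5) records B1=F, B2=T, B3=E
run #10 (k=5, y=9) records B1=F, B2=F, B3=S, B4=F, B5=T, B6=E, B7=S
union over all inputs: B1=F, B2=T, B2=F, B3=S, B3=E, B4=F, B5=T, B5=F, B6=S, B6=E, B7=S, B7=E (12 outcomes)
no size-1 subset reaches all 12 outcomes (best union: 7/12)
no size-2 subset reaches all 12 outcomes (best union: 9/12)
no size-3 subset reaches all 12 outcomes (best union: 11/12)
the canonical winner is {1, 3, 4, 5}: size 4, full 12-outcome coverage, earliest index list among size-4 covers

Answer: 1, 3, 4, 5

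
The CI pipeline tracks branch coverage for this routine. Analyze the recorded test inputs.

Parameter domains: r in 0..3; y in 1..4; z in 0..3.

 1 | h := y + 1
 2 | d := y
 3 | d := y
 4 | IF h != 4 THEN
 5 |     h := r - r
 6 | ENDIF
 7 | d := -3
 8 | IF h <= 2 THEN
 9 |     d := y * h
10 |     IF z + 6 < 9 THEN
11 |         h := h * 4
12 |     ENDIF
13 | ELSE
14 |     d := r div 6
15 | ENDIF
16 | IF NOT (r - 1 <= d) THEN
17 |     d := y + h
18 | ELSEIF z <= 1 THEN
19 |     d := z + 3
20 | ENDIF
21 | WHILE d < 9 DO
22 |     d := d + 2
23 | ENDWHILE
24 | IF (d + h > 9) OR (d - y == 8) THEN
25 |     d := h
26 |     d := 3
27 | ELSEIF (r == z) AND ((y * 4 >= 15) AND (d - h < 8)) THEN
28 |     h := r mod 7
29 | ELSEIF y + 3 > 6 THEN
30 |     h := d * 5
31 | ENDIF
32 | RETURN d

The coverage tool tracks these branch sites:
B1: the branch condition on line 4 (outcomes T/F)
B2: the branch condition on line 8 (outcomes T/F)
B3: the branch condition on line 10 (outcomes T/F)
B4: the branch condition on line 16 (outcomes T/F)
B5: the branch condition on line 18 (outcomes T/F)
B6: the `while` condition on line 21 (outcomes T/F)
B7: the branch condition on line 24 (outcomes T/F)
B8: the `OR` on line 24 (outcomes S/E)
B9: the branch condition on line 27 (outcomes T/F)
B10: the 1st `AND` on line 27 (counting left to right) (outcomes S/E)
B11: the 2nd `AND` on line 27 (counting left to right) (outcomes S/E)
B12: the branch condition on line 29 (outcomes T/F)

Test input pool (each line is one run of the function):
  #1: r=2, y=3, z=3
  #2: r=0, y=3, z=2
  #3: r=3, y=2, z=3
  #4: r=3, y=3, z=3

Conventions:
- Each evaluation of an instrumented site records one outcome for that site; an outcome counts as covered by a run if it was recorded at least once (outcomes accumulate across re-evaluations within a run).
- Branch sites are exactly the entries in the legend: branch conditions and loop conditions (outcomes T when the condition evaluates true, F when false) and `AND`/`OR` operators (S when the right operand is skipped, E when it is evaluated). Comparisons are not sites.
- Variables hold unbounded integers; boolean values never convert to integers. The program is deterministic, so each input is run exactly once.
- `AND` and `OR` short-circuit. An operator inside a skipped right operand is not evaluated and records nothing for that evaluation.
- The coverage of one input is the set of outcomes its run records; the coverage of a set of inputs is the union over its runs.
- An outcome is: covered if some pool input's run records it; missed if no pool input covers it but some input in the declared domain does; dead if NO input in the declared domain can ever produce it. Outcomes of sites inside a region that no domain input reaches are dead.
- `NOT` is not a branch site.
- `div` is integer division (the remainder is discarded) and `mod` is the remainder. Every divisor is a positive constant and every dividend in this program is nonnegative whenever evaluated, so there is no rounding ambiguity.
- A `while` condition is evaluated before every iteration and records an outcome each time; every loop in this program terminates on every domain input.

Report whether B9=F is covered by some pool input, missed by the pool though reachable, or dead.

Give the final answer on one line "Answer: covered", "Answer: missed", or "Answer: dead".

no pool input records B9=F
but domain input (r=0, y=2, z=0) does record it -> reachable, so missed

Answer: missed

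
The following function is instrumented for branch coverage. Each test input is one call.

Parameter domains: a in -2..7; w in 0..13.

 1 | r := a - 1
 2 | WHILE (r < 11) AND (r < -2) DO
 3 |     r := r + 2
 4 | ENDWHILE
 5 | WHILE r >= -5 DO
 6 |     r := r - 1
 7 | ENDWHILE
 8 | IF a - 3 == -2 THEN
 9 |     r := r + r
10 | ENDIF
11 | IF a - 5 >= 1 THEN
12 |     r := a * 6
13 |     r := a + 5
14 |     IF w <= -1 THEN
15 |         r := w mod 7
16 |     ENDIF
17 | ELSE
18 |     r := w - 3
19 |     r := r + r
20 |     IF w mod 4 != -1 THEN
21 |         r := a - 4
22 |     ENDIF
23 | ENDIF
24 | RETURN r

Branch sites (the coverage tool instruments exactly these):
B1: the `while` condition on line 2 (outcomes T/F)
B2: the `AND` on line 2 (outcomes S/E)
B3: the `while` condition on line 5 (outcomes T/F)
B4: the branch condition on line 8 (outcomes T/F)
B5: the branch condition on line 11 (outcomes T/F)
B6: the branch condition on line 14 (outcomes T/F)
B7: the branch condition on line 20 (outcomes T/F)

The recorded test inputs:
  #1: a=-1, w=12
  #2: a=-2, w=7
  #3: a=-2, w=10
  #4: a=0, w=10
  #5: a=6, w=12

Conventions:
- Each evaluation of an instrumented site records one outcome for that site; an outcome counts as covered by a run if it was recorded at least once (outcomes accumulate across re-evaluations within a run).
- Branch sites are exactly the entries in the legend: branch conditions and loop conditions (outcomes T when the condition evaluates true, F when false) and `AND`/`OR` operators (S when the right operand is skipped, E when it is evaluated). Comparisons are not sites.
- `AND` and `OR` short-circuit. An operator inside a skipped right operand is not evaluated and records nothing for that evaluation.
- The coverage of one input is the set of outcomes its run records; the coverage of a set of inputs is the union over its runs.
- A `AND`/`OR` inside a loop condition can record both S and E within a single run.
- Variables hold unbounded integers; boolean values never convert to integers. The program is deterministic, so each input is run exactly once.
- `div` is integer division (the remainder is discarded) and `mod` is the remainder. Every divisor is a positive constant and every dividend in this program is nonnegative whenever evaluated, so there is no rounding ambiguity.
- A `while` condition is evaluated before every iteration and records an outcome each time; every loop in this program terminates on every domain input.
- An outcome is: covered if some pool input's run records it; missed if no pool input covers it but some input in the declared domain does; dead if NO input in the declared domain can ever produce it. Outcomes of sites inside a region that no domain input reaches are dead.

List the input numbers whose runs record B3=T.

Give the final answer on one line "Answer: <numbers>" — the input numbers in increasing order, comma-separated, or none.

input #1 (a=-1, w=12): produces B3=T
input #2 (a=-2, w=7): produces B3=T
input #3 (a=-2, w=10): produces B3=T
input #4 (a=0, w=10): produces B3=T
input #5 (a=6, w=12): produces B3=T

Answer: 1, 2, 3, 4, 5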